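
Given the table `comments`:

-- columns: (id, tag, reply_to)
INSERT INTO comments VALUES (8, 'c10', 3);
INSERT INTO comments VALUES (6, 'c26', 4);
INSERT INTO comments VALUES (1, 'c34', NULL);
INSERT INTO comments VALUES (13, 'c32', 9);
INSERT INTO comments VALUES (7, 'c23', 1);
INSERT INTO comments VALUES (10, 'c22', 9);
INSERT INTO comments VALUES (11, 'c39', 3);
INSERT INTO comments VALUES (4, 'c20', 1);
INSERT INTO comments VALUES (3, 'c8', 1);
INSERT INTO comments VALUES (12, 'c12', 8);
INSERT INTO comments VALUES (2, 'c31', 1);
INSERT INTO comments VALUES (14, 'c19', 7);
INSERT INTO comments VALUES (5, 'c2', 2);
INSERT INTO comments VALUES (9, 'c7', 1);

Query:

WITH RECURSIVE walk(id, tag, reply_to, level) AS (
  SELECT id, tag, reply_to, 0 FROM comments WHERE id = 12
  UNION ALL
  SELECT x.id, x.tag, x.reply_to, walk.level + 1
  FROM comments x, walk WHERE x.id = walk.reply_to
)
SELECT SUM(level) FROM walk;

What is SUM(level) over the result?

Base: id=12 (c12), reply_to=8, level 0.
Iteration 1: join on id=8 -> c10 (id 8, reply_to=3, level 1).
Iteration 2: join on id=3 -> c8 (id 3, reply_to=1, level 2).
Iteration 3: join on id=1 -> c34 (id 1, reply_to=NULL, level 3).
Iteration 4: reply_to is NULL; no match; recursion stops.
SUM(level) = 0 + 1 + 2 + 3 = 6.

6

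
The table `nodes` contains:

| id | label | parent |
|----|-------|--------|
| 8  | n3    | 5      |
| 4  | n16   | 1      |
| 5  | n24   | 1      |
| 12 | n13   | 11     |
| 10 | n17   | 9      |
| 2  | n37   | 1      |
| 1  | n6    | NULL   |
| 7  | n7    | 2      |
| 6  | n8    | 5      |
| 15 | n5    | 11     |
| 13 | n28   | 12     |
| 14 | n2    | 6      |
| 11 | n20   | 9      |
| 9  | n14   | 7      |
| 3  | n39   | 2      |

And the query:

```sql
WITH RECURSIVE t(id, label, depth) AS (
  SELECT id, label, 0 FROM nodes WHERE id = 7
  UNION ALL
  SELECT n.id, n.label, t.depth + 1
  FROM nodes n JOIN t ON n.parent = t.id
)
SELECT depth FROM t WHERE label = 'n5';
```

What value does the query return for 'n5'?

Base: id=7 (n7) at depth 0.
Iteration 1: rows with parent in {7} -> n14 (id 9, depth 1).
Iteration 2: rows with parent in {9} -> n17 (id 10, depth 2), n20 (id 11, depth 2).
Iteration 3: rows with parent in {10,11} -> n13 (id 12, depth 3), n5 (id 15, depth 3).
Iteration 4: rows with parent in {12,15} -> n28 (id 13, depth 4).
Iteration 5: no rows with parent in {13}; recursion stops.

3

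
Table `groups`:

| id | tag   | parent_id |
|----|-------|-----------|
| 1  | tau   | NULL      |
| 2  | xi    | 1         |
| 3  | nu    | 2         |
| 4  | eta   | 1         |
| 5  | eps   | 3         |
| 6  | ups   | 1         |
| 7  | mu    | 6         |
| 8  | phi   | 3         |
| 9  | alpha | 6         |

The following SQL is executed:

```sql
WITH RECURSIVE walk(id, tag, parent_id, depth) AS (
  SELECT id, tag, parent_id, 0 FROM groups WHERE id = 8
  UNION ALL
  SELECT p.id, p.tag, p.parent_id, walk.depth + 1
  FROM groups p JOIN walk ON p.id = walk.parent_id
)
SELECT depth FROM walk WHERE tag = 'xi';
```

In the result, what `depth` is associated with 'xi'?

Base: id=8 (phi), parent_id=3, depth 0.
Iteration 1: join on id=3 -> nu (id 3, parent_id=2, depth 1).
Iteration 2: join on id=2 -> xi (id 2, parent_id=1, depth 2).
Iteration 3: join on id=1 -> tau (id 1, parent_id=NULL, depth 3).
Iteration 4: parent_id is NULL; no match; recursion stops.

2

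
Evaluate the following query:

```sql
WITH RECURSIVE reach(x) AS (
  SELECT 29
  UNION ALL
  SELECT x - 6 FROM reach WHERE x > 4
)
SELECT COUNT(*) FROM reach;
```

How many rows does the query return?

Base: x=29.
Iteration 1: 29 > 4 holds -> x = 29 - 6 = 23.
Iteration 2: 23 > 4 holds -> x = 23 - 6 = 17.
Iteration 3: 17 > 4 holds -> x = 17 - 6 = 11.
Iteration 4: 11 > 4 holds -> x = 11 - 6 = 5.
Iteration 5: 5 > 4 holds -> x = 5 - 6 = -1.
Iteration 6: -1 > 4 fails; recursion stops.
Total rows emitted: 6.

6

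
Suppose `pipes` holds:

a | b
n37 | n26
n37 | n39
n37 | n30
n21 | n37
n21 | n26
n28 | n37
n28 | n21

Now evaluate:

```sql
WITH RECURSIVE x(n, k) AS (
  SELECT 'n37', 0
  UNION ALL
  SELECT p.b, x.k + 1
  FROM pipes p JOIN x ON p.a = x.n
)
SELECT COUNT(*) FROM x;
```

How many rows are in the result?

Base: (n37, k=0).
Iteration 1: edges from {n37} -> (n26, k=1), (n30, k=1), (n39, k=1).
Iteration 2: no outgoing edges from {n26,n30,n39}; recursion stops.
Total rows emitted: 4.

4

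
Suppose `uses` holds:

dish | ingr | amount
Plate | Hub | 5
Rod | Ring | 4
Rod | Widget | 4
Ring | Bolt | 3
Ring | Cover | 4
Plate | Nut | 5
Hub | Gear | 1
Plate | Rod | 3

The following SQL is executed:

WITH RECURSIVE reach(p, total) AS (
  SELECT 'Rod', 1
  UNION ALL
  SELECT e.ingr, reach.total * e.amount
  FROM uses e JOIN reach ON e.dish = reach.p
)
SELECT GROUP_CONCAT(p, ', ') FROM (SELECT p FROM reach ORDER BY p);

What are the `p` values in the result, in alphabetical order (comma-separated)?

Base: (Rod, total=1).
Iteration 1: components of {Rod} -> Ring = 1*4 = 4, Widget = 1*4 = 4.
Iteration 2: components of {Ring,Widget} -> Bolt = 4*3 = 12, Cover = 4*4 = 16.
Iteration 3: no further components; recursion stops.

Bolt, Cover, Ring, Rod, Widget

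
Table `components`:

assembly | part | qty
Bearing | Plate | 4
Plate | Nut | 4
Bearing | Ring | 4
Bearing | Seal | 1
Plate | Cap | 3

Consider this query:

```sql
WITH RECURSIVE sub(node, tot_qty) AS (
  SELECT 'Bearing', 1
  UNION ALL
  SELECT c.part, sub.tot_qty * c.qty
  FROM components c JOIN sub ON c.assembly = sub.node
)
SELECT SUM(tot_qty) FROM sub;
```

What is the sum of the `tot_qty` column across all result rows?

38

Base: (Bearing, tot_qty=1).
Iteration 1: components of {Bearing} -> Plate = 1*4 = 4, Ring = 1*4 = 4, Seal = 1*1 = 1.
Iteration 2: components of {Plate,Ring,Seal} -> Cap = 4*3 = 12, Nut = 4*4 = 16.
Iteration 3: no further components; recursion stops.
SUM(tot_qty) = 1 + 4 + 4 + 1 + 16 + 12 = 38.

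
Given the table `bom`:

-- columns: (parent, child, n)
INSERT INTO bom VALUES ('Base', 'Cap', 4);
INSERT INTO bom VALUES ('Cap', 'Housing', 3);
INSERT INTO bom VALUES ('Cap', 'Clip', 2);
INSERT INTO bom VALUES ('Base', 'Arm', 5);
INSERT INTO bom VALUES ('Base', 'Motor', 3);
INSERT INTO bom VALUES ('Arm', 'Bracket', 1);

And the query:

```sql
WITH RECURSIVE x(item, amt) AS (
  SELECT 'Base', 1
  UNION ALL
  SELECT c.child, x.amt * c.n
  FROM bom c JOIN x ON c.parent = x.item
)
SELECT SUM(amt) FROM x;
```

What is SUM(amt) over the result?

Base: (Base, amt=1).
Iteration 1: components of {Base} -> Arm = 1*5 = 5, Cap = 1*4 = 4, Motor = 1*3 = 3.
Iteration 2: components of {Arm,Cap,Motor} -> Bracket = 5*1 = 5, Clip = 4*2 = 8, Housing = 4*3 = 12.
Iteration 3: no further components; recursion stops.
SUM(amt) = 1 + 3 + 4 + 5 + 8 + 12 + 5 = 38.

38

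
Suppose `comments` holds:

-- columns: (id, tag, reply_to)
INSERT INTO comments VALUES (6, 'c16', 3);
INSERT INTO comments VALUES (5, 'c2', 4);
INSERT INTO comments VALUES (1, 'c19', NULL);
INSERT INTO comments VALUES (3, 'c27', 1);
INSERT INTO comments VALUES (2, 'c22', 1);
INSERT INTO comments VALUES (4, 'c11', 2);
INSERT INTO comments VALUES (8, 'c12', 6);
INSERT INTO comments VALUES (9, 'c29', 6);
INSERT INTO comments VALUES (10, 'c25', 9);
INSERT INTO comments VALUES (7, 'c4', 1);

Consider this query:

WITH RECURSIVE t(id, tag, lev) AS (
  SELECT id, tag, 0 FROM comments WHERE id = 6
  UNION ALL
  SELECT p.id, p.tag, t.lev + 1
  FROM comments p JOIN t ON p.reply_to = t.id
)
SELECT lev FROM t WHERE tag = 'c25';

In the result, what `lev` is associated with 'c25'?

2

Base: id=6 (c16) at lev 0.
Iteration 1: rows with reply_to in {6} -> c12 (id 8, lev 1), c29 (id 9, lev 1).
Iteration 2: rows with reply_to in {8,9} -> c25 (id 10, lev 2).
Iteration 3: no rows with reply_to in {10}; recursion stops.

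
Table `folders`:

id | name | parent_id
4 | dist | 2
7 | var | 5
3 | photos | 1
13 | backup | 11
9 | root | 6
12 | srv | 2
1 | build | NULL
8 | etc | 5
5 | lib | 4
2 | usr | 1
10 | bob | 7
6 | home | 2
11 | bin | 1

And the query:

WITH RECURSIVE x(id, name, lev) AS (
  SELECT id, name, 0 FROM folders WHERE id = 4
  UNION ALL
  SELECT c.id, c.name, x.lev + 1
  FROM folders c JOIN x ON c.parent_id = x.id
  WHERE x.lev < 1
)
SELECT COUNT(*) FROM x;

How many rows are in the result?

Base: id=4 (dist) at lev 0.
Iteration 1: rows with parent_id in {4} -> lib (id 5, lev 1).
Iteration 2: lev < 1 fails for all current rows; recursion stops.
Total rows emitted: 2.

2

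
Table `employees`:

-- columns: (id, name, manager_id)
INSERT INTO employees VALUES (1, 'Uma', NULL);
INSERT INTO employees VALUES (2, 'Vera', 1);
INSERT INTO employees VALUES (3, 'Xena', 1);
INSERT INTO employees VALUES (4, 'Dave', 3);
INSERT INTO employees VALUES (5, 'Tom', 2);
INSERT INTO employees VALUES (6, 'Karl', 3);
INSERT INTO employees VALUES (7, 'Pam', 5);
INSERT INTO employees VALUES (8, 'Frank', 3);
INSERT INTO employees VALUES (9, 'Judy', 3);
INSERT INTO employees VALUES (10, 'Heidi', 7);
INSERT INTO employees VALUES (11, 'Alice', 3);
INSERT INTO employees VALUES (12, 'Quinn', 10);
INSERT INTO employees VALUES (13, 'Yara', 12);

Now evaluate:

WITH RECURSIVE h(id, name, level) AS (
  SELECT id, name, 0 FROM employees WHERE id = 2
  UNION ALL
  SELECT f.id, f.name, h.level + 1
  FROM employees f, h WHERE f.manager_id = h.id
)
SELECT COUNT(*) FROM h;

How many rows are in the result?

Base: id=2 (Vera) at level 0.
Iteration 1: rows with manager_id in {2} -> Tom (id 5, level 1).
Iteration 2: rows with manager_id in {5} -> Pam (id 7, level 2).
Iteration 3: rows with manager_id in {7} -> Heidi (id 10, level 3).
Iteration 4: rows with manager_id in {10} -> Quinn (id 12, level 4).
Iteration 5: rows with manager_id in {12} -> Yara (id 13, level 5).
Iteration 6: no rows with manager_id in {13}; recursion stops.
Total rows emitted: 6.

6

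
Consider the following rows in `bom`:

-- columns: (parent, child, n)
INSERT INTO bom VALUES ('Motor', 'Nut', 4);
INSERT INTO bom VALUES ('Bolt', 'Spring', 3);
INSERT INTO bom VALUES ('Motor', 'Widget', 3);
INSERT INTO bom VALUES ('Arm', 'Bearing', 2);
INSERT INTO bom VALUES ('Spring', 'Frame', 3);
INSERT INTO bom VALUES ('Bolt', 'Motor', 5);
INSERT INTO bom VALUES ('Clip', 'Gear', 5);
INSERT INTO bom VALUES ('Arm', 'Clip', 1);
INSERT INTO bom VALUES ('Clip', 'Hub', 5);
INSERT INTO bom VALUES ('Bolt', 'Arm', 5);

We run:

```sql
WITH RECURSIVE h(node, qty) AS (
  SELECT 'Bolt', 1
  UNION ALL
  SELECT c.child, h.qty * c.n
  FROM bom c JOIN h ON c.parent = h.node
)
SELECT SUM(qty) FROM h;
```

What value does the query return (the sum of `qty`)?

Base: (Bolt, qty=1).
Iteration 1: components of {Bolt} -> Arm = 1*5 = 5, Motor = 1*5 = 5, Spring = 1*3 = 3.
Iteration 2: components of {Arm,Motor,Spring} -> Bearing = 5*2 = 10, Clip = 5*1 = 5, Frame = 3*3 = 9, Nut = 5*4 = 20, Widget = 5*3 = 15.
Iteration 3: components of {Bearing,Clip,Frame,Nut,Widget} -> Gear = 5*5 = 25, Hub = 5*5 = 25.
Iteration 4: no further components; recursion stops.
SUM(qty) = 1 + 3 + 5 + 5 + 9 + 20 + 15 + 10 + 5 + 25 + 25 = 123.

123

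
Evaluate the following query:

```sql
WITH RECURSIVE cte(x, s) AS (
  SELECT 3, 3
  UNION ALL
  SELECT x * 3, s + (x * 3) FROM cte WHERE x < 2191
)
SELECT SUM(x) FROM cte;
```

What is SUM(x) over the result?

9840

Base: x=3, s=3.
Iteration 1: 3 < 2191 holds -> x = 3 * 3 = 9, s = 3 + 9 = 12.
Iteration 2: 9 < 2191 holds -> x = 9 * 3 = 27, s = 12 + 27 = 39.
Iteration 3: 27 < 2191 holds -> x = 27 * 3 = 81, s = 39 + 81 = 120.
Iteration 4: 81 < 2191 holds -> x = 81 * 3 = 243, s = 120 + 243 = 363.
Iteration 5: 243 < 2191 holds -> x = 243 * 3 = 729, s = 363 + 729 = 1092.
Iteration 6: 729 < 2191 holds -> x = 729 * 3 = 2187, s = 1092 + 2187 = 3279.
Iteration 7: 2187 < 2191 holds -> x = 2187 * 3 = 6561, s = 3279 + 6561 = 9840.
Iteration 8: 6561 < 2191 fails; recursion stops.
SUM(x) = 3 + 9 + 27 + 81 + 243 + 729 + 2187 + 6561 = 9840.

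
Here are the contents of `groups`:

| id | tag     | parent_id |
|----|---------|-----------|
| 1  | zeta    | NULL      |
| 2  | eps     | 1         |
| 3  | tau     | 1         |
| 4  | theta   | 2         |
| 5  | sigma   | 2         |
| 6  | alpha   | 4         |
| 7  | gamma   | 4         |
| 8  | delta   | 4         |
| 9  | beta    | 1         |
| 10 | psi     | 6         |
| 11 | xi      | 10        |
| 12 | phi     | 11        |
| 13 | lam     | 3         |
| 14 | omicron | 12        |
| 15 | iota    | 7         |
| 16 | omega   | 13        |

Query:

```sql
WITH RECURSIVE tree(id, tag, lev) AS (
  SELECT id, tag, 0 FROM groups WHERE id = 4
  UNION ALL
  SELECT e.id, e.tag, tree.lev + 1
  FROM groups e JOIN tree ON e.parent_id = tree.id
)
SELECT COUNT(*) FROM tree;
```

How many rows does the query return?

9

Base: id=4 (theta) at lev 0.
Iteration 1: rows with parent_id in {4} -> alpha (id 6, lev 1), gamma (id 7, lev 1), delta (id 8, lev 1).
Iteration 2: rows with parent_id in {6,7,8} -> psi (id 10, lev 2), iota (id 15, lev 2).
Iteration 3: rows with parent_id in {10,15} -> xi (id 11, lev 3).
Iteration 4: rows with parent_id in {11} -> phi (id 12, lev 4).
Iteration 5: rows with parent_id in {12} -> omicron (id 14, lev 5).
Iteration 6: no rows with parent_id in {14}; recursion stops.
Total rows emitted: 9.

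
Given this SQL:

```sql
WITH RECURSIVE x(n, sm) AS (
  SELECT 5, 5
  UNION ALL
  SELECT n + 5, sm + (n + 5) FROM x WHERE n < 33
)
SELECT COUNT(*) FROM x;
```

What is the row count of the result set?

7

Base: n=5, sm=5.
Iteration 1: 5 < 33 holds -> n = 5 + 5 = 10, sm = 5 + 10 = 15.
Iteration 2: 10 < 33 holds -> n = 10 + 5 = 15, sm = 15 + 15 = 30.
Iteration 3: 15 < 33 holds -> n = 15 + 5 = 20, sm = 30 + 20 = 50.
Iteration 4: 20 < 33 holds -> n = 20 + 5 = 25, sm = 50 + 25 = 75.
Iteration 5: 25 < 33 holds -> n = 25 + 5 = 30, sm = 75 + 30 = 105.
Iteration 6: 30 < 33 holds -> n = 30 + 5 = 35, sm = 105 + 35 = 140.
Iteration 7: 35 < 33 fails; recursion stops.
Total rows emitted: 7.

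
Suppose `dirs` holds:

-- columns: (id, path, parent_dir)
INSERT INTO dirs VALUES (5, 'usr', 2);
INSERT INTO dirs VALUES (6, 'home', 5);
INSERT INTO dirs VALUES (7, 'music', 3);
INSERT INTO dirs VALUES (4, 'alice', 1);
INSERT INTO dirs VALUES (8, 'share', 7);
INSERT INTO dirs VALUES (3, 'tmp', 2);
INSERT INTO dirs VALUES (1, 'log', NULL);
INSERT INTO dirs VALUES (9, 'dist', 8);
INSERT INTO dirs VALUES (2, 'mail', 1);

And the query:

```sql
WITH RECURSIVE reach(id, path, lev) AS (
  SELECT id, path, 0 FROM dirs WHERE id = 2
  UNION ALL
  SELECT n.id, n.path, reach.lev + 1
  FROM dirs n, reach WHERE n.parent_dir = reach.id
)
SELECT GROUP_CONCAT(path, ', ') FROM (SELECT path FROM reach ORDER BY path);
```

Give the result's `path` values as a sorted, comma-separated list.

dist, home, mail, music, share, tmp, usr

Base: id=2 (mail) at lev 0.
Iteration 1: rows with parent_dir in {2} -> tmp (id 3, lev 1), usr (id 5, lev 1).
Iteration 2: rows with parent_dir in {3,5} -> home (id 6, lev 2), music (id 7, lev 2).
Iteration 3: rows with parent_dir in {6,7} -> share (id 8, lev 3).
Iteration 4: rows with parent_dir in {8} -> dist (id 9, lev 4).
Iteration 5: no rows with parent_dir in {9}; recursion stops.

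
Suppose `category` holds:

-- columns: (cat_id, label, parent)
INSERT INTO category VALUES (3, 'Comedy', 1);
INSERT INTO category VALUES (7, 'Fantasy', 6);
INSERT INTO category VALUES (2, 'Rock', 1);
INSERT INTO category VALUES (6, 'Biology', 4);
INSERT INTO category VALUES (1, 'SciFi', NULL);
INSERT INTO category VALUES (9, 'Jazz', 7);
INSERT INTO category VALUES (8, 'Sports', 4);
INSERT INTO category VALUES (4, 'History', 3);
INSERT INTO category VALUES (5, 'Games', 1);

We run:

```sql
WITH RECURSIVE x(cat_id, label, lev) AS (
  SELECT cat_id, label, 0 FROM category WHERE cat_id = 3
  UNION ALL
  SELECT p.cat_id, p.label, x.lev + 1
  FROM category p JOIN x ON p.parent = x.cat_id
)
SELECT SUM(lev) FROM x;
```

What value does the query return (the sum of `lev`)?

Base: cat_id=3 (Comedy) at lev 0.
Iteration 1: rows with parent in {3} -> History (id 4, lev 1).
Iteration 2: rows with parent in {4} -> Biology (id 6, lev 2), Sports (id 8, lev 2).
Iteration 3: rows with parent in {6,8} -> Fantasy (id 7, lev 3).
Iteration 4: rows with parent in {7} -> Jazz (id 9, lev 4).
Iteration 5: no rows with parent in {9}; recursion stops.
SUM(lev) = 0 + 1 + 2 + 2 + 3 + 4 = 12.

12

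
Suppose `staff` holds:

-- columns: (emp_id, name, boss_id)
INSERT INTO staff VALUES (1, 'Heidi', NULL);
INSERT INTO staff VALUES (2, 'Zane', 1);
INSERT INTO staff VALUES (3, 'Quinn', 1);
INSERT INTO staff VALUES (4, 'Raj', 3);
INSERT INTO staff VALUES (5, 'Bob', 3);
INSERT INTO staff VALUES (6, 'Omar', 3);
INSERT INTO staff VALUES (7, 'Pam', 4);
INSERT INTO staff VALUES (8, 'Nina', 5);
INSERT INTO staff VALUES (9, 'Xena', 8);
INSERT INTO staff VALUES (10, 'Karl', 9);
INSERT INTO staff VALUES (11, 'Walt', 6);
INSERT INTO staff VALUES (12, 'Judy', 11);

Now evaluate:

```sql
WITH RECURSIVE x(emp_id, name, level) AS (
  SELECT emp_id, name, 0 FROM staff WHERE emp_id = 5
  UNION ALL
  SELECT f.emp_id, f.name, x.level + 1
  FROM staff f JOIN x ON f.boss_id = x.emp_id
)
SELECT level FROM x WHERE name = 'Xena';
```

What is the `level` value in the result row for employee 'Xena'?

2

Base: emp_id=5 (Bob) at level 0.
Iteration 1: rows with boss_id in {5} -> Nina (id 8, level 1).
Iteration 2: rows with boss_id in {8} -> Xena (id 9, level 2).
Iteration 3: rows with boss_id in {9} -> Karl (id 10, level 3).
Iteration 4: no rows with boss_id in {10}; recursion stops.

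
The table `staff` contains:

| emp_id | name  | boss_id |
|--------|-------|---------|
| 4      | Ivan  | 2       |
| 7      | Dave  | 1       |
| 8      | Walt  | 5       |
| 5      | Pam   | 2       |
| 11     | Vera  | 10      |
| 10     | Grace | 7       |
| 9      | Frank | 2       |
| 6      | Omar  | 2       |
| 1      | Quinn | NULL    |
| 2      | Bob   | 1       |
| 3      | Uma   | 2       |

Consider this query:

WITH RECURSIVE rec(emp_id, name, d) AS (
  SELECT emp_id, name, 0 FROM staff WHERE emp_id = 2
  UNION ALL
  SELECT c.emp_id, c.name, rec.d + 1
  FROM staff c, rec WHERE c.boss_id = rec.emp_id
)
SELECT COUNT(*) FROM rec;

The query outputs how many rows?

7

Base: emp_id=2 (Bob) at d 0.
Iteration 1: rows with boss_id in {2} -> Uma (id 3, d 1), Ivan (id 4, d 1), Pam (id 5, d 1), Omar (id 6, d 1), Frank (id 9, d 1).
Iteration 2: rows with boss_id in {3,4,5,6,9} -> Walt (id 8, d 2).
Iteration 3: no rows with boss_id in {8}; recursion stops.
Total rows emitted: 7.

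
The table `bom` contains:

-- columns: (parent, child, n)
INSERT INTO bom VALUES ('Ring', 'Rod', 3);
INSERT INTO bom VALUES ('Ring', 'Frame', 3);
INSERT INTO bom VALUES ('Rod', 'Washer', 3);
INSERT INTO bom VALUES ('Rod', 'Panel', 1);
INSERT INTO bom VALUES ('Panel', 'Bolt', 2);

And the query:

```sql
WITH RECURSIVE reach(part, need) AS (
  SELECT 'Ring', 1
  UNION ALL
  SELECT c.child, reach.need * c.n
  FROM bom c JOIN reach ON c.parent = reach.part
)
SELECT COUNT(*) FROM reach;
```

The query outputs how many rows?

6

Base: (Ring, need=1).
Iteration 1: components of {Ring} -> Frame = 1*3 = 3, Rod = 1*3 = 3.
Iteration 2: components of {Frame,Rod} -> Panel = 3*1 = 3, Washer = 3*3 = 9.
Iteration 3: components of {Panel,Washer} -> Bolt = 3*2 = 6.
Iteration 4: no further components; recursion stops.
Total rows emitted: 6.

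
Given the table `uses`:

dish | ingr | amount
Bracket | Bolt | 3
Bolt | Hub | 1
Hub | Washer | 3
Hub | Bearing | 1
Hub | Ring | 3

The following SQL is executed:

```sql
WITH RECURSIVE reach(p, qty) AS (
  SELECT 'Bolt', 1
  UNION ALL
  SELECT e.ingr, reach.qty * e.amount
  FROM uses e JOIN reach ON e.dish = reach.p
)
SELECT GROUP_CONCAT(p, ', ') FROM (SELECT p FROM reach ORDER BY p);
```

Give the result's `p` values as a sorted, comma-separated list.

Bearing, Bolt, Hub, Ring, Washer

Base: (Bolt, qty=1).
Iteration 1: components of {Bolt} -> Hub = 1*1 = 1.
Iteration 2: components of {Hub} -> Bearing = 1*1 = 1, Ring = 1*3 = 3, Washer = 1*3 = 3.
Iteration 3: no further components; recursion stops.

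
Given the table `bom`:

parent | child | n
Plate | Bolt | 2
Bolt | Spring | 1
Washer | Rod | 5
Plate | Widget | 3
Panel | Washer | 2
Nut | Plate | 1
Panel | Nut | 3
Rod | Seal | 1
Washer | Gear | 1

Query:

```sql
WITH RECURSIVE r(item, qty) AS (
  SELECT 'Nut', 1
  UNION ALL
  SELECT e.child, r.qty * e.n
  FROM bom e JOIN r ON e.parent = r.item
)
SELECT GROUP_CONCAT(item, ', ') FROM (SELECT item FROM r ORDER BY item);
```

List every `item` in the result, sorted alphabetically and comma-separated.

Base: (Nut, qty=1).
Iteration 1: components of {Nut} -> Plate = 1*1 = 1.
Iteration 2: components of {Plate} -> Bolt = 1*2 = 2, Widget = 1*3 = 3.
Iteration 3: components of {Bolt,Widget} -> Spring = 2*1 = 2.
Iteration 4: no further components; recursion stops.

Bolt, Nut, Plate, Spring, Widget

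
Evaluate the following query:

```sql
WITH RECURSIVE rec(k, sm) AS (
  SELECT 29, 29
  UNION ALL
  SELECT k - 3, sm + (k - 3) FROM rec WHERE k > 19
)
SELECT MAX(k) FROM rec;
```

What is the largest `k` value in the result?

29

Base: k=29, sm=29.
Iteration 1: 29 > 19 holds -> k = 29 - 3 = 26, sm = 29 + 26 = 55.
Iteration 2: 26 > 19 holds -> k = 26 - 3 = 23, sm = 55 + 23 = 78.
Iteration 3: 23 > 19 holds -> k = 23 - 3 = 20, sm = 78 + 20 = 98.
Iteration 4: 20 > 19 holds -> k = 20 - 3 = 17, sm = 98 + 17 = 115.
Iteration 5: 17 > 19 fails; recursion stops.
k values: 29, 26, 23, 20, 17; the maximum is 29.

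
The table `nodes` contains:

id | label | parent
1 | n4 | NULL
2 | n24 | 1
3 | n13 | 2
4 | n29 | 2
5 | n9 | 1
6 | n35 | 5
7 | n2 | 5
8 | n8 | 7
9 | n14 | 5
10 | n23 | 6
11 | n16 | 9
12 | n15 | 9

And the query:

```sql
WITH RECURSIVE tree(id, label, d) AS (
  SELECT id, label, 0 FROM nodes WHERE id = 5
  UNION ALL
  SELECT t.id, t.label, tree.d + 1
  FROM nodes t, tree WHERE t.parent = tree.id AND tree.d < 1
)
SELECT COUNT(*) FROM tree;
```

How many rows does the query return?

Base: id=5 (n9) at d 0.
Iteration 1: rows with parent in {5} -> n35 (id 6, d 1), n2 (id 7, d 1), n14 (id 9, d 1).
Iteration 2: d < 1 fails for all current rows; recursion stops.
Total rows emitted: 4.

4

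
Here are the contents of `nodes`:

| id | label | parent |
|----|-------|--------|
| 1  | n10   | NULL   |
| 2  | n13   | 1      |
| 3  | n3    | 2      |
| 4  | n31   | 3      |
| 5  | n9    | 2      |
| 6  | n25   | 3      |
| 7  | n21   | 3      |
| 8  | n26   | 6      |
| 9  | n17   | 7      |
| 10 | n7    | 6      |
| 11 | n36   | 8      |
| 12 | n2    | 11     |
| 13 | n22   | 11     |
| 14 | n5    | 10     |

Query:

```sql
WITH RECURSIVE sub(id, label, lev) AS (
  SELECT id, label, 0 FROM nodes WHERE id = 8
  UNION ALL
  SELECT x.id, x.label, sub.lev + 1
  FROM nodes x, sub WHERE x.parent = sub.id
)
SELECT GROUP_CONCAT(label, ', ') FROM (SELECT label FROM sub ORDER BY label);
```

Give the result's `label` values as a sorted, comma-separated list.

n2, n22, n26, n36

Base: id=8 (n26) at lev 0.
Iteration 1: rows with parent in {8} -> n36 (id 11, lev 1).
Iteration 2: rows with parent in {11} -> n2 (id 12, lev 2), n22 (id 13, lev 2).
Iteration 3: no rows with parent in {12,13}; recursion stops.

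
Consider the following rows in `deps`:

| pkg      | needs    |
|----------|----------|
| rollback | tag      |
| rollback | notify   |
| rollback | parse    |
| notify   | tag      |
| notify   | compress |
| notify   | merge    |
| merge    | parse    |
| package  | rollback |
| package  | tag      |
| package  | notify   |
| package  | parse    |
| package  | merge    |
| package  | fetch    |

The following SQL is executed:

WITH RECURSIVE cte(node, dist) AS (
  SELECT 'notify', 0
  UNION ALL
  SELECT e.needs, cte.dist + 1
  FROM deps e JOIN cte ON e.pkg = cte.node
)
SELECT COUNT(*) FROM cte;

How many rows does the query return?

Base: (notify, dist=0).
Iteration 1: edges from {notify} -> (compress, dist=1), (merge, dist=1), (tag, dist=1).
Iteration 2: edges from {compress,merge,tag} -> (parse, dist=2).
Iteration 3: no outgoing edges from {parse}; recursion stops.
Total rows emitted: 5.

5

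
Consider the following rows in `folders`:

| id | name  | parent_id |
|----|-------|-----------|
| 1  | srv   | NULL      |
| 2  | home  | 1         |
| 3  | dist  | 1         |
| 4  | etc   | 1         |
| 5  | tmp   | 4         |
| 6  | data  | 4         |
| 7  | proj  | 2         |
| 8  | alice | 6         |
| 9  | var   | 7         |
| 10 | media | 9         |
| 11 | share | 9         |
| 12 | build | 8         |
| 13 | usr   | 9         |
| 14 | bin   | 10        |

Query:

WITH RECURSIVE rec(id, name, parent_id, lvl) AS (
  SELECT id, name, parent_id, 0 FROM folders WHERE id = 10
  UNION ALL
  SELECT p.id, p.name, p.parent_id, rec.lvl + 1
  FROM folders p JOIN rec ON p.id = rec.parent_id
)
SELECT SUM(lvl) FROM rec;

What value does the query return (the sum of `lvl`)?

Base: id=10 (media), parent_id=9, lvl 0.
Iteration 1: join on id=9 -> var (id 9, parent_id=7, lvl 1).
Iteration 2: join on id=7 -> proj (id 7, parent_id=2, lvl 2).
Iteration 3: join on id=2 -> home (id 2, parent_id=1, lvl 3).
Iteration 4: join on id=1 -> srv (id 1, parent_id=NULL, lvl 4).
Iteration 5: parent_id is NULL; no match; recursion stops.
SUM(lvl) = 0 + 1 + 2 + 3 + 4 = 10.

10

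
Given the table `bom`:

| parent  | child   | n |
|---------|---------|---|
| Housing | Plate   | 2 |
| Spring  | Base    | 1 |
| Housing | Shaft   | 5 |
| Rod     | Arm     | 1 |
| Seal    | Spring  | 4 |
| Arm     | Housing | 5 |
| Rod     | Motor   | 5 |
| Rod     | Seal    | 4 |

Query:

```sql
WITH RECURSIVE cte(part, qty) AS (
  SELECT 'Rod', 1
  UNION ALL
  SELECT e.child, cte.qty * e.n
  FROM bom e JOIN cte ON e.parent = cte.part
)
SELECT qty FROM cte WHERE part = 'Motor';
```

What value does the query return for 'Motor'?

5

Base: (Rod, qty=1).
Iteration 1: components of {Rod} -> Arm = 1*1 = 1, Motor = 1*5 = 5, Seal = 1*4 = 4.
Iteration 2: components of {Arm,Motor,Seal} -> Housing = 1*5 = 5, Spring = 4*4 = 16.
Iteration 3: components of {Housing,Spring} -> Base = 16*1 = 16, Plate = 5*2 = 10, Shaft = 5*5 = 25.
Iteration 4: no further components; recursion stops.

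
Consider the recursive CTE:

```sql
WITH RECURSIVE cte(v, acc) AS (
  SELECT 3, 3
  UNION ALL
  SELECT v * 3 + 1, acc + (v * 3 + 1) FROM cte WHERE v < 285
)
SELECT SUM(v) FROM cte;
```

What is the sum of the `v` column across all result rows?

1271

Base: v=3, acc=3.
Iteration 1: 3 < 285 holds -> v = 3 * 3 + 1 = 10, acc = 3 + 10 = 13.
Iteration 2: 10 < 285 holds -> v = 10 * 3 + 1 = 31, acc = 13 + 31 = 44.
Iteration 3: 31 < 285 holds -> v = 31 * 3 + 1 = 94, acc = 44 + 94 = 138.
Iteration 4: 94 < 285 holds -> v = 94 * 3 + 1 = 283, acc = 138 + 283 = 421.
Iteration 5: 283 < 285 holds -> v = 283 * 3 + 1 = 850, acc = 421 + 850 = 1271.
Iteration 6: 850 < 285 fails; recursion stops.
SUM(v) = 3 + 10 + 31 + 94 + 283 + 850 = 1271.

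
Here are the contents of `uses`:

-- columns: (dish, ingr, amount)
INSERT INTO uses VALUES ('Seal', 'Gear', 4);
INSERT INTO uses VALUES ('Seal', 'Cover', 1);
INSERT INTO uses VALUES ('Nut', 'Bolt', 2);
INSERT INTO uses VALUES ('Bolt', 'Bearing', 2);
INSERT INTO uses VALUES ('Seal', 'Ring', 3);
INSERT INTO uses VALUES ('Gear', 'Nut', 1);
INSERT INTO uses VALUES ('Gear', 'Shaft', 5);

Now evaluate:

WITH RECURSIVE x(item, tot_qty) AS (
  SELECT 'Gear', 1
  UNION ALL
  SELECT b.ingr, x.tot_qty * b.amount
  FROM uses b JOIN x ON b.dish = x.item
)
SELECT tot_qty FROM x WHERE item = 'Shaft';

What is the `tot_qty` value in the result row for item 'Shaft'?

Base: (Gear, tot_qty=1).
Iteration 1: components of {Gear} -> Nut = 1*1 = 1, Shaft = 1*5 = 5.
Iteration 2: components of {Nut,Shaft} -> Bolt = 1*2 = 2.
Iteration 3: components of {Bolt} -> Bearing = 2*2 = 4.
Iteration 4: no further components; recursion stops.

5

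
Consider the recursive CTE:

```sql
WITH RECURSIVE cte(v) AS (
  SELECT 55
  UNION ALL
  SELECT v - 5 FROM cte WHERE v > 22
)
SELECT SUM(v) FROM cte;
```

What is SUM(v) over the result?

Base: v=55.
Iteration 1: 55 > 22 holds -> v = 55 - 5 = 50.
Iteration 2: 50 > 22 holds -> v = 50 - 5 = 45.
Iteration 3: 45 > 22 holds -> v = 45 - 5 = 40.
Iteration 4: 40 > 22 holds -> v = 40 - 5 = 35.
Iteration 5: 35 > 22 holds -> v = 35 - 5 = 30.
Iteration 6: 30 > 22 holds -> v = 30 - 5 = 25.
Iteration 7: 25 > 22 holds -> v = 25 - 5 = 20.
Iteration 8: 20 > 22 fails; recursion stops.
SUM(v) = 55 + 50 + 45 + 40 + 35 + 30 + 25 + 20 = 300.

300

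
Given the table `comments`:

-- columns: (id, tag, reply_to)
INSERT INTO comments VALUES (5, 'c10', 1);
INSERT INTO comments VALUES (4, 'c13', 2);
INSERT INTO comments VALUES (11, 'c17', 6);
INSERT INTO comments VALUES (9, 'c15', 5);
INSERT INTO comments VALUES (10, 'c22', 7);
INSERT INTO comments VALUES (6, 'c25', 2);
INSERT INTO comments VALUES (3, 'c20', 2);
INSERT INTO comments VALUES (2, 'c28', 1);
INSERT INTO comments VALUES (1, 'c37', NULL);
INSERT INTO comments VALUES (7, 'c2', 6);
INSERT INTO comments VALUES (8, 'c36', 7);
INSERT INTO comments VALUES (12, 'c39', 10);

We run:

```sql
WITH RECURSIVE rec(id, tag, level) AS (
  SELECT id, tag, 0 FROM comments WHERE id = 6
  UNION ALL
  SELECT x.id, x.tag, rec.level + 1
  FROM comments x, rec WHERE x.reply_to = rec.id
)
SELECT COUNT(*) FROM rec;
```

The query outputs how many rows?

6

Base: id=6 (c25) at level 0.
Iteration 1: rows with reply_to in {6} -> c2 (id 7, level 1), c17 (id 11, level 1).
Iteration 2: rows with reply_to in {7,11} -> c36 (id 8, level 2), c22 (id 10, level 2).
Iteration 3: rows with reply_to in {8,10} -> c39 (id 12, level 3).
Iteration 4: no rows with reply_to in {12}; recursion stops.
Total rows emitted: 6.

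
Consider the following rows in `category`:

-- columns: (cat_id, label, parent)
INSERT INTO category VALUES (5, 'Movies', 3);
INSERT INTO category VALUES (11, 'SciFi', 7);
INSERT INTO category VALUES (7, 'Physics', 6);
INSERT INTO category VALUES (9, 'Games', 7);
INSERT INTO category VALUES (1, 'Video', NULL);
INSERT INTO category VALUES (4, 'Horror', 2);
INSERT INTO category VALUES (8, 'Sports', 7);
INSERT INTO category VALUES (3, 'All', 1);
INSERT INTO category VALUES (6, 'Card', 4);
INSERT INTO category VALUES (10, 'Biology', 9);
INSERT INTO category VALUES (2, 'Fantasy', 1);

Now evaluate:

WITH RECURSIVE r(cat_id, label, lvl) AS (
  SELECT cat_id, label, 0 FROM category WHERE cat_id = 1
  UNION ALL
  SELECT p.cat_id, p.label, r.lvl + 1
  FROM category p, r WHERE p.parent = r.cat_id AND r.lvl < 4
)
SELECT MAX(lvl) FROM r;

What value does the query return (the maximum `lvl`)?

Base: cat_id=1 (Video) at lvl 0.
Iteration 1: rows with parent in {1} -> Fantasy (id 2, lvl 1), All (id 3, lvl 1).
Iteration 2: rows with parent in {2,3} -> Horror (id 4, lvl 2), Movies (id 5, lvl 2).
Iteration 3: rows with parent in {4,5} -> Card (id 6, lvl 3).
Iteration 4: rows with parent in {6} -> Physics (id 7, lvl 4).
Iteration 5: lvl < 4 fails for all current rows; recursion stops.
lvl values: 0, 1, 1, 2, 2, 3, 4; the maximum is 4.

4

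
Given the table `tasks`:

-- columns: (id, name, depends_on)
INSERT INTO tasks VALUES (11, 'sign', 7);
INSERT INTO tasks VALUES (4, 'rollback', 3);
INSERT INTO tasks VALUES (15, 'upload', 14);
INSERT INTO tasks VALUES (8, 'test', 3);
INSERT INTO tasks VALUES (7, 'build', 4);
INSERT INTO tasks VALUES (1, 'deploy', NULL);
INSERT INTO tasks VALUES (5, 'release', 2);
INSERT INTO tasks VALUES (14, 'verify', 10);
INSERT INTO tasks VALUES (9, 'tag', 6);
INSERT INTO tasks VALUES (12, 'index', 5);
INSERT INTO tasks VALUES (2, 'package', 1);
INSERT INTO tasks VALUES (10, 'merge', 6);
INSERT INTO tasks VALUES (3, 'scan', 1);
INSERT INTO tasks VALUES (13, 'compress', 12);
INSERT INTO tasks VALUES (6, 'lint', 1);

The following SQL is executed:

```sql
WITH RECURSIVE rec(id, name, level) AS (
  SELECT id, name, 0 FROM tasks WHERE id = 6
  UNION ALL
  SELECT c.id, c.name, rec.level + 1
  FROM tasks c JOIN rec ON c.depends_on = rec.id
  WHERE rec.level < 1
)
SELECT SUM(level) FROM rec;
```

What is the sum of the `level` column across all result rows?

Base: id=6 (lint) at level 0.
Iteration 1: rows with depends_on in {6} -> tag (id 9, level 1), merge (id 10, level 1).
Iteration 2: level < 1 fails for all current rows; recursion stops.
SUM(level) = 0 + 1 + 1 = 2.

2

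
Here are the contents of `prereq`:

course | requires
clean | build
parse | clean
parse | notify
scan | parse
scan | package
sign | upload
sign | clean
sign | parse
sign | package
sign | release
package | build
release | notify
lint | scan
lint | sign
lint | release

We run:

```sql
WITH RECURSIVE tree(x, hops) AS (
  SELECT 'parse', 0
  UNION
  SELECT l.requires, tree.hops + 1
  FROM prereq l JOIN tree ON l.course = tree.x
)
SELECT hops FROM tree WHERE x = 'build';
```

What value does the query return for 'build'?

2

Base: (parse, hops=0).
Iteration 1: edges from {parse} -> (clean, hops=1), (notify, hops=1).
Iteration 2: edges from {clean,notify} -> (build, hops=2).
Iteration 3: no outgoing edges from {build}; recursion stops.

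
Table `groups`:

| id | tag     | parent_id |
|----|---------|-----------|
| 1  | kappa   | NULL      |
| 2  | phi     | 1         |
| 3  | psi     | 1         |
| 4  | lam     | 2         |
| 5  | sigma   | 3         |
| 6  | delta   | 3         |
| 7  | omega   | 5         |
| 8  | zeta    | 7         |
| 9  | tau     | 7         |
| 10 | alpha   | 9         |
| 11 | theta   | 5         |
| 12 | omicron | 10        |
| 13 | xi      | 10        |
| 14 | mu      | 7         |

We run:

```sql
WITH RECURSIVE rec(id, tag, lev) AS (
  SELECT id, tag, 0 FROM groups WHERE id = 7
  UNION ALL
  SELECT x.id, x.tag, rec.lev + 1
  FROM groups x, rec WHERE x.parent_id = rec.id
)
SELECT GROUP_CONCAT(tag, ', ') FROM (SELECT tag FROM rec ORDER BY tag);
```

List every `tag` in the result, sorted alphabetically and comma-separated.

Base: id=7 (omega) at lev 0.
Iteration 1: rows with parent_id in {7} -> zeta (id 8, lev 1), tau (id 9, lev 1), mu (id 14, lev 1).
Iteration 2: rows with parent_id in {8,9,14} -> alpha (id 10, lev 2).
Iteration 3: rows with parent_id in {10} -> omicron (id 12, lev 3), xi (id 13, lev 3).
Iteration 4: no rows with parent_id in {12,13}; recursion stops.

alpha, mu, omega, omicron, tau, xi, zeta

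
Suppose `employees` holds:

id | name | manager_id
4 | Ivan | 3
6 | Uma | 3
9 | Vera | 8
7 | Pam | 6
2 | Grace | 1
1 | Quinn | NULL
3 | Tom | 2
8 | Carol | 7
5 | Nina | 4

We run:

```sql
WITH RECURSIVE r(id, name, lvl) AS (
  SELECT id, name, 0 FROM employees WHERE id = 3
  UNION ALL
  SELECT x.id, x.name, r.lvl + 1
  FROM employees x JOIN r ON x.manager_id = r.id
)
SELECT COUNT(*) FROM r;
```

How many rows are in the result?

Base: id=3 (Tom) at lvl 0.
Iteration 1: rows with manager_id in {3} -> Ivan (id 4, lvl 1), Uma (id 6, lvl 1).
Iteration 2: rows with manager_id in {4,6} -> Nina (id 5, lvl 2), Pam (id 7, lvl 2).
Iteration 3: rows with manager_id in {5,7} -> Carol (id 8, lvl 3).
Iteration 4: rows with manager_id in {8} -> Vera (id 9, lvl 4).
Iteration 5: no rows with manager_id in {9}; recursion stops.
Total rows emitted: 7.

7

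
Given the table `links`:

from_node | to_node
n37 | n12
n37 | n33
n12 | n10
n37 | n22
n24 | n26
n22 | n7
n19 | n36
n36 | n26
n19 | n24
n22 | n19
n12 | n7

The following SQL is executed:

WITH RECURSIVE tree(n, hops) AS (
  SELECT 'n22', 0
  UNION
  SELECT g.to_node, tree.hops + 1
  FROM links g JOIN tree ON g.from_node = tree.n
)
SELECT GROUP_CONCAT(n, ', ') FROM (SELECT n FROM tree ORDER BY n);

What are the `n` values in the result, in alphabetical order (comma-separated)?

n19, n22, n24, n26, n36, n7

Base: (n22, hops=0).
Iteration 1: edges from {n22} -> (n19, hops=1), (n7, hops=1).
Iteration 2: edges from {n19,n7} -> (n24, hops=2), (n36, hops=2).
Iteration 3: edges from {n24,n36} -> (n26, hops=3). [UNION drops 1 duplicate row(s)]
Iteration 4: no outgoing edges from {n26}; recursion stops.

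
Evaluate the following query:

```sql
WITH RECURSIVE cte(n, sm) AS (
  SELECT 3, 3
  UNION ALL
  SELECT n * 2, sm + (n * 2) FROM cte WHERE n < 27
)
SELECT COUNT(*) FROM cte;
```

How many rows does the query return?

Base: n=3, sm=3.
Iteration 1: 3 < 27 holds -> n = 3 * 2 = 6, sm = 3 + 6 = 9.
Iteration 2: 6 < 27 holds -> n = 6 * 2 = 12, sm = 9 + 12 = 21.
Iteration 3: 12 < 27 holds -> n = 12 * 2 = 24, sm = 21 + 24 = 45.
Iteration 4: 24 < 27 holds -> n = 24 * 2 = 48, sm = 45 + 48 = 93.
Iteration 5: 48 < 27 fails; recursion stops.
Total rows emitted: 5.

5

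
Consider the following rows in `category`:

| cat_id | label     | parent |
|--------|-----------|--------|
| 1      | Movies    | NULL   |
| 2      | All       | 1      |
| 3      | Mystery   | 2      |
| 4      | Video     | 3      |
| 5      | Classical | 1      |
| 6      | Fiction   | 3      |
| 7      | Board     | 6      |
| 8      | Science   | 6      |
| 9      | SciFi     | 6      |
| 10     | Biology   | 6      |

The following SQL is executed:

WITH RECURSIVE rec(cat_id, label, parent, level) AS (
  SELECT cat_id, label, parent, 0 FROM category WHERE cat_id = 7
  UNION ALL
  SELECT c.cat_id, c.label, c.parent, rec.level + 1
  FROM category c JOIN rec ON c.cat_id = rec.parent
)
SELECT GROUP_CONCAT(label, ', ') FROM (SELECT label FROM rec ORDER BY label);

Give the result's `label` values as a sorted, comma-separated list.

All, Board, Fiction, Movies, Mystery

Base: cat_id=7 (Board), parent=6, level 0.
Iteration 1: join on cat_id=6 -> Fiction (id 6, parent=3, level 1).
Iteration 2: join on cat_id=3 -> Mystery (id 3, parent=2, level 2).
Iteration 3: join on cat_id=2 -> All (id 2, parent=1, level 3).
Iteration 4: join on cat_id=1 -> Movies (id 1, parent=NULL, level 4).
Iteration 5: parent is NULL; no match; recursion stops.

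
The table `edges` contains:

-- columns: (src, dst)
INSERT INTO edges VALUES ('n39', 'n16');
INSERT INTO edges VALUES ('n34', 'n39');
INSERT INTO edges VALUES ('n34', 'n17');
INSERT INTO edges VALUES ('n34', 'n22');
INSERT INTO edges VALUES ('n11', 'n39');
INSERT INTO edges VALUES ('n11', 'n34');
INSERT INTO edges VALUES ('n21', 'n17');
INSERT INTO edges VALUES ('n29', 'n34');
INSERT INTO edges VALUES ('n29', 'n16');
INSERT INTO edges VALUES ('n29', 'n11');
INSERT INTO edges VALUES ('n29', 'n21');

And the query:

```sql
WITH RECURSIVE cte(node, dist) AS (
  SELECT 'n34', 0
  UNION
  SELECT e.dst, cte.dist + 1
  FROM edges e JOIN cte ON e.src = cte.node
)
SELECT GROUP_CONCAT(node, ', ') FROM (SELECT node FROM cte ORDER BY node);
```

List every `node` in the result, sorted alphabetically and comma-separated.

n16, n17, n22, n34, n39

Base: (n34, dist=0).
Iteration 1: edges from {n34} -> (n17, dist=1), (n22, dist=1), (n39, dist=1).
Iteration 2: edges from {n17,n22,n39} -> (n16, dist=2).
Iteration 3: no outgoing edges from {n16}; recursion stops.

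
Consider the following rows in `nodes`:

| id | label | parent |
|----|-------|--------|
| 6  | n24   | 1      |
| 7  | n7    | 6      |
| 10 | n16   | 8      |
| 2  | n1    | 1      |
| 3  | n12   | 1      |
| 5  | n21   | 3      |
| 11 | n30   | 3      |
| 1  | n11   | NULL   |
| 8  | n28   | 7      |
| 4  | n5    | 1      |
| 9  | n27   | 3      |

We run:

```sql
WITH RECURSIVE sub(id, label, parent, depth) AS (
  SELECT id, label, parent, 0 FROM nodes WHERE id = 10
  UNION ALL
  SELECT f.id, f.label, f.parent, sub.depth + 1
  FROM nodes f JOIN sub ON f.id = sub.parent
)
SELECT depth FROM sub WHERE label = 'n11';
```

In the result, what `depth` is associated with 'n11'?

4

Base: id=10 (n16), parent=8, depth 0.
Iteration 1: join on id=8 -> n28 (id 8, parent=7, depth 1).
Iteration 2: join on id=7 -> n7 (id 7, parent=6, depth 2).
Iteration 3: join on id=6 -> n24 (id 6, parent=1, depth 3).
Iteration 4: join on id=1 -> n11 (id 1, parent=NULL, depth 4).
Iteration 5: parent is NULL; no match; recursion stops.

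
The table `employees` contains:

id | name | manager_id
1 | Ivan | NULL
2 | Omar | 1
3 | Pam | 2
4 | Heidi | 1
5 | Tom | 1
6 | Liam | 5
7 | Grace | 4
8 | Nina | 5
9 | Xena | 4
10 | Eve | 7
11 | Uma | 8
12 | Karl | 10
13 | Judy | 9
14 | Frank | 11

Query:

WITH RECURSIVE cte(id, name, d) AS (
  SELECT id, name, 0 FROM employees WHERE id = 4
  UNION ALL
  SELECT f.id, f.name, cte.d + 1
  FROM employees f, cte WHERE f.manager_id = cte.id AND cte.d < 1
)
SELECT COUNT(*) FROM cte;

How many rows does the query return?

Base: id=4 (Heidi) at d 0.
Iteration 1: rows with manager_id in {4} -> Grace (id 7, d 1), Xena (id 9, d 1).
Iteration 2: d < 1 fails for all current rows; recursion stops.
Total rows emitted: 3.

3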